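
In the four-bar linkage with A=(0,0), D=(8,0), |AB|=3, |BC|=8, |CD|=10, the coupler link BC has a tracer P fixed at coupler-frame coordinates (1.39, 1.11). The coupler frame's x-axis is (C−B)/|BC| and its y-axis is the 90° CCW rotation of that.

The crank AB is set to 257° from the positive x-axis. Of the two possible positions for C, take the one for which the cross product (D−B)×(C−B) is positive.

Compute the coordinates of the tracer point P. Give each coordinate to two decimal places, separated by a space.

-1.77 -1.52

A=(0,0), D=(8.00,0)
B = A + 3.00·(cos257°, sin257°) = (-0.6749, -2.9231)
|BD| = 9.1541
circle(B,8.00) ∩ circle(D,10.00): a=2.6107, h=7.5620
  candidates: C₊=(-0.6155,5.0767) cross=69.224; C₋=(4.2139,-9.2556) cross=-69.224
  mode + wants cross > 0 → take C=(-0.6155,5.0767) (cross=69.224)
ex = (C−B)/|BC| = (0.0074,1.0000); ey = (-1.0000,0.0074)
P = B + 1.39·ex + 1.11·ey = (-1.7745,-1.5249)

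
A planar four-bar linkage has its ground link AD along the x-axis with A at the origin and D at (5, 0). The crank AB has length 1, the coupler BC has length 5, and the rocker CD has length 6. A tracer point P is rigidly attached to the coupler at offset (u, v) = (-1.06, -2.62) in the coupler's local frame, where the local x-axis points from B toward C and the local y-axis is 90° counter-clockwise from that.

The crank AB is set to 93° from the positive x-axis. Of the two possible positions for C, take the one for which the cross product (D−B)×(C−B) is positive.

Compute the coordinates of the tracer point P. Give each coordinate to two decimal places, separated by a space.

1.74 -1.19

A=(0,0), D=(5.00,0)
B = A + 1.00·(cos93°, sin93°) = (-0.0523, 0.9986)
|BD| = 5.1501
circle(B,5.00) ∩ circle(D,6.00): a=1.5071, h=4.7675
  candidates: C₊=(2.3506,5.3834) cross=24.553; C₋=(0.5017,-3.9706) cross=-24.553
  mode + wants cross > 0 → take C=(2.3506,5.3834) (cross=24.553)
ex = (C−B)/|BC| = (0.4806,0.8769); ey = (-0.8769,0.4806)
P = B + -1.06·ex + -2.62·ey = (1.7358,-1.1901)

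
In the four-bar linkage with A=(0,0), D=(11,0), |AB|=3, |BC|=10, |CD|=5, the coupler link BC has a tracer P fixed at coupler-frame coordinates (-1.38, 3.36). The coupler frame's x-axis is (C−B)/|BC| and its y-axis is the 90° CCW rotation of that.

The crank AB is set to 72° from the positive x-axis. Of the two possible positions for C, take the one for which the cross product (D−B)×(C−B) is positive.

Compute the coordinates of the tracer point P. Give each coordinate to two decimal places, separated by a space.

A=(0,0), D=(11.00,0)
B = A + 3.00·(cos72°, sin72°) = (0.9271, 2.8532)
|BD| = 10.4692
circle(B,10.00) ∩ circle(D,5.00): a=8.8165, h=4.7190
  candidates: C₊=(10.6959,4.9907) cross=49.404; C₋=(8.1238,-4.0899) cross=-49.404
  mode + wants cross > 0 → take C=(10.6959,4.9907) (cross=49.404)
ex = (C−B)/|BC| = (0.9769,0.2138); ey = (-0.2138,0.9769)
P = B + -1.38·ex + 3.36·ey = (-1.1393,5.8405)

-1.14 5.84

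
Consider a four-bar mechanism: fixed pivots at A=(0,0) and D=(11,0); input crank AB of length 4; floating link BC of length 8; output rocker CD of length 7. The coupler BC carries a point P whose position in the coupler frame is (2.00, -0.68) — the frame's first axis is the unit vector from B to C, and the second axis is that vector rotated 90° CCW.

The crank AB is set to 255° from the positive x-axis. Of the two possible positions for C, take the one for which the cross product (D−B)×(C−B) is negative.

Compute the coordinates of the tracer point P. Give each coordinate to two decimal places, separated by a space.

0.77 -4.96

A=(0,0), D=(11.00,0)
B = A + 4.00·(cos255°, sin255°) = (-1.0353, -3.8637)
|BD| = 12.6403
circle(B,8.00) ∩ circle(D,7.00): a=6.9135, h=4.0254
  candidates: C₊=(4.3169,2.0823) cross=50.882; C₋=(6.7777,-5.5832) cross=-50.882
  mode - wants cross < 0 → take C=(6.7777,-5.5832) (cross=-50.882)
ex = (C−B)/|BC| = (0.9766,-0.2149); ey = (0.2149,0.9766)
P = B + 2.00·ex + -0.68·ey = (0.7718,-4.9577)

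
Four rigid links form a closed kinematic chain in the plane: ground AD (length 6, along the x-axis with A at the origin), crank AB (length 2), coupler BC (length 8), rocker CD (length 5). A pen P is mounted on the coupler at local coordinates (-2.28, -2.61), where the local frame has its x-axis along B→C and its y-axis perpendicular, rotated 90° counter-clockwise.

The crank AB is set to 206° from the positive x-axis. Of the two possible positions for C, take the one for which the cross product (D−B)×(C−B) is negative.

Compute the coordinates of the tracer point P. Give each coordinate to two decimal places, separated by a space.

A=(0,0), D=(6.00,0)
B = A + 2.00·(cos206°, sin206°) = (-1.7976, -0.8767)
|BD| = 7.8467
circle(B,8.00) ∩ circle(D,5.00): a=6.4085, h=4.7887
  candidates: C₊=(4.0357,4.5980) cross=37.575; C₋=(5.1058,-4.9194) cross=-37.575
  mode - wants cross < 0 → take C=(5.1058,-4.9194) (cross=-37.575)
ex = (C−B)/|BC| = (0.8629,-0.5053); ey = (0.5053,0.8629)
P = B + -2.28·ex + -2.61·ey = (-5.0840,-1.9768)

-5.08 -1.98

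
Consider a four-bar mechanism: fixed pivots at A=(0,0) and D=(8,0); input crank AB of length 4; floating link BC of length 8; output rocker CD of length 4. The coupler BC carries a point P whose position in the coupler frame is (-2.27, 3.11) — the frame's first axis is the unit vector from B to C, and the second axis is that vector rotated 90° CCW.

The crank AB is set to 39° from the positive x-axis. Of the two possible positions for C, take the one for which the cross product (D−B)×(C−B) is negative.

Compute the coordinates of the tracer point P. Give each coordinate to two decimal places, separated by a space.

A=(0,0), D=(8.00,0)
B = A + 4.00·(cos39°, sin39°) = (3.1086, 2.5173)
|BD| = 5.5012
circle(B,8.00) ∩ circle(D,4.00): a=7.1133, h=3.6607
  candidates: C₊=(11.1086,2.5173) cross=20.138; C₋=(7.7583,-3.9927) cross=-20.138
  mode - wants cross < 0 → take C=(7.7583,-3.9927) (cross=-20.138)
ex = (C−B)/|BC| = (0.5812,-0.8137); ey = (0.8137,0.5812)
P = B + -2.27·ex + 3.11·ey = (4.3200,6.1721)

4.32 6.17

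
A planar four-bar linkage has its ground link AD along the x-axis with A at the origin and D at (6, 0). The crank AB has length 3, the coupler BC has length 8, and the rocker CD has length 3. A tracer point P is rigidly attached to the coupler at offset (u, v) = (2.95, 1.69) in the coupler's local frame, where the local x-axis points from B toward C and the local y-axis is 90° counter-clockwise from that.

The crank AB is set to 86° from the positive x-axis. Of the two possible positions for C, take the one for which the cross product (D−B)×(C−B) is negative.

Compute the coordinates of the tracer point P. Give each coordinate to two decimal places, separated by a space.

3.44 1.92

A=(0,0), D=(6.00,0)
B = A + 3.00·(cos86°, sin86°) = (0.2093, 2.9927)
|BD| = 6.5183
circle(B,8.00) ∩ circle(D,3.00): a=7.4780, h=2.8424
  candidates: C₊=(8.1575,2.0845) cross=18.527; C₋=(5.5476,-2.9657) cross=-18.527
  mode - wants cross < 0 → take C=(5.5476,-2.9657) (cross=-18.527)
ex = (C−B)/|BC| = (0.6673,-0.7448); ey = (0.7448,0.6673)
P = B + 2.95·ex + 1.69·ey = (3.4365,1.9233)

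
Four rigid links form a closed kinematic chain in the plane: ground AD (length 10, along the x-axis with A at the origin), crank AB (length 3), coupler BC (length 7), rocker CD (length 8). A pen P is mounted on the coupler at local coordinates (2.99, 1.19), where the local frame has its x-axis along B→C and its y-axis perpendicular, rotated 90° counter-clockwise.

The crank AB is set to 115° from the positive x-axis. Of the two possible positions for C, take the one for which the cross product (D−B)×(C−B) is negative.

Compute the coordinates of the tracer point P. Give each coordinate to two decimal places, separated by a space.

A=(0,0), D=(10.00,0)
B = A + 3.00·(cos115°, sin115°) = (-1.2679, 2.7189)
|BD| = 11.5913
circle(B,7.00) ∩ circle(D,8.00): a=5.1486, h=4.7426
  candidates: C₊=(4.8495,6.1215) cross=54.972; C₋=(2.6246,-3.0990) cross=-54.972
  mode - wants cross < 0 → take C=(2.6246,-3.0990) (cross=-54.972)
ex = (C−B)/|BC| = (0.5561,-0.8311); ey = (0.8311,0.5561)
P = B + 2.99·ex + 1.19·ey = (1.3838,0.8956)

1.38 0.90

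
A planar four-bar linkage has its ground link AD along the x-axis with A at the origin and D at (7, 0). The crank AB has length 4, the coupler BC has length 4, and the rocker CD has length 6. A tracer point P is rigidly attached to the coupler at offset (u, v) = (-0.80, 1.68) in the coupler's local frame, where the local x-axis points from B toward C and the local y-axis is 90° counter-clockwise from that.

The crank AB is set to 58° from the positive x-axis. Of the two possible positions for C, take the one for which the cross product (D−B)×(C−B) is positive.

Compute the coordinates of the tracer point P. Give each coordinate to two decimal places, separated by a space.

A=(0,0), D=(7.00,0)
B = A + 4.00·(cos58°, sin58°) = (2.1197, 3.3922)
|BD| = 5.9434
circle(B,4.00) ∩ circle(D,6.00): a=1.2892, h=3.7866
  candidates: C₊=(5.3394,5.7656) cross=22.505; C₋=(1.0171,-0.4529) cross=-22.505
  mode + wants cross > 0 → take C=(5.3394,5.7656) (cross=22.505)
ex = (C−B)/|BC| = (0.8049,0.5934); ey = (-0.5934,0.8049)
P = B + -0.80·ex + 1.68·ey = (0.4789,4.2698)

0.48 4.27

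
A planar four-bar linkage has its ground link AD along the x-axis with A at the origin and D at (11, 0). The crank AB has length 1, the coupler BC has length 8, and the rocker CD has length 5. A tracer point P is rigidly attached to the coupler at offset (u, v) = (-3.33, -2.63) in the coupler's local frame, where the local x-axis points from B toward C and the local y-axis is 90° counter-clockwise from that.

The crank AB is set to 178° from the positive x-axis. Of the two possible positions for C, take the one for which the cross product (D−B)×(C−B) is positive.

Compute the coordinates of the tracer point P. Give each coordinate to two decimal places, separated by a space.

-3.39 -3.47

A=(0,0), D=(11.00,0)
B = A + 1.00·(cos178°, sin178°) = (-0.9994, 0.0349)
|BD| = 11.9994
circle(B,8.00) ∩ circle(D,5.00): a=7.6248, h=2.4213
  candidates: C₊=(6.6324,2.4340) cross=29.054; C₋=(6.6183,-2.4085) cross=-29.054
  mode + wants cross > 0 → take C=(6.6324,2.4340) (cross=29.054)
ex = (C−B)/|BC| = (0.9540,0.2999); ey = (-0.2999,0.9540)
P = B + -3.33·ex + -2.63·ey = (-3.3874,-3.4727)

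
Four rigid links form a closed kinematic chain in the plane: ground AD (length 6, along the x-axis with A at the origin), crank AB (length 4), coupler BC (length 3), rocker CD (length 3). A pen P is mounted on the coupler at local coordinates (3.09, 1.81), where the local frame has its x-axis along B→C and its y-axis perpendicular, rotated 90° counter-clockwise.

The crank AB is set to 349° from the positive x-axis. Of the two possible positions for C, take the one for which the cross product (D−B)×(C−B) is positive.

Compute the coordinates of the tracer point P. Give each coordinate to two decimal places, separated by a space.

2.19 2.37

A=(0,0), D=(6.00,0)
B = A + 4.00·(cos349°, sin349°) = (3.9265, -0.7632)
|BD| = 2.2095
circle(B,3.00) ∩ circle(D,3.00): a=1.1048, h=2.7892
  candidates: C₊=(3.9998,2.2359) cross=6.163; C₋=(5.9267,-2.9991) cross=-6.163
  mode + wants cross > 0 → take C=(3.9998,2.2359) (cross=6.163)
ex = (C−B)/|BC| = (0.0244,0.9997); ey = (-0.9997,0.0244)
P = B + 3.09·ex + 1.81·ey = (2.1925,2.3700)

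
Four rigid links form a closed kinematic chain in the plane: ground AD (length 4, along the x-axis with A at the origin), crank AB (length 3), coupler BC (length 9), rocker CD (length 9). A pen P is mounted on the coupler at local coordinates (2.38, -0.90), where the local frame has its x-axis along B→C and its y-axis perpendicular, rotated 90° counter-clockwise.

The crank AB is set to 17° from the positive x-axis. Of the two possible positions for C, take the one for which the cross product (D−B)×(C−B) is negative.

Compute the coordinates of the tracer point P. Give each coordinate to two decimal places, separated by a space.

A=(0,0), D=(4.00,0)
B = A + 3.00·(cos17°, sin17°) = (2.8689, 0.8771)
|BD| = 1.4313
circle(B,9.00) ∩ circle(D,9.00): a=0.7157, h=8.9715
  candidates: C₊=(8.9322,7.5282) cross=12.841; C₋=(-2.0633,-6.6511) cross=-12.841
  mode - wants cross < 0 → take C=(-2.0633,-6.6511) (cross=-12.841)
ex = (C−B)/|BC| = (-0.5480,-0.8365); ey = (0.8365,-0.5480)
P = B + 2.38·ex + -0.90·ey = (0.8118,-0.6205)

0.81 -0.62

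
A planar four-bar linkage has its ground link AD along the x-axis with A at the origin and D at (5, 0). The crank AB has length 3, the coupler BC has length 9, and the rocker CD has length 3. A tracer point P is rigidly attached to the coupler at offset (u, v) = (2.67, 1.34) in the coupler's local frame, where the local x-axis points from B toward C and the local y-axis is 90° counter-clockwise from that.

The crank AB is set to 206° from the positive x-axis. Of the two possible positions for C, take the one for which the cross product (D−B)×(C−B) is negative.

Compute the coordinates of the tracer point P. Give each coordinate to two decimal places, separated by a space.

0.15 -0.42

A=(0,0), D=(5.00,0)
B = A + 3.00·(cos206°, sin206°) = (-2.6964, -1.3151)
|BD| = 7.8079
circle(B,9.00) ∩ circle(D,3.00): a=8.5147, h=2.9156
  candidates: C₊=(5.2056,2.9929) cross=22.765; C₋=(6.1877,-2.7549) cross=-22.765
  mode - wants cross < 0 → take C=(6.1877,-2.7549) (cross=-22.765)
ex = (C−B)/|BC| = (0.9871,-0.1600); ey = (0.1600,0.9871)
P = B + 2.67·ex + 1.34·ey = (0.1536,-0.4195)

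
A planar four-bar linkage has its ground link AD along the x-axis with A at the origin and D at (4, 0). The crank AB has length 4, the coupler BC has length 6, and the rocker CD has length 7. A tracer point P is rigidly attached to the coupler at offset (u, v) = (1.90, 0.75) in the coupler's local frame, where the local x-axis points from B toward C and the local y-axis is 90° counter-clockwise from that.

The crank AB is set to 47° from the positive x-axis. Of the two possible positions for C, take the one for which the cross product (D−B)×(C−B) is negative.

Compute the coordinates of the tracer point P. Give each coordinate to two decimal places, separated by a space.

1.18 1.59

A=(0,0), D=(4.00,0)
B = A + 4.00·(cos47°, sin47°) = (2.7280, 2.9254)
|BD| = 3.1900
circle(B,6.00) ∩ circle(D,7.00): a=-0.4426, h=5.9837
  candidates: C₊=(8.0389,5.7173) cross=19.088; C₋=(-2.9359,0.9454) cross=-19.088
  mode - wants cross < 0 → take C=(-2.9359,0.9454) (cross=-19.088)
ex = (C−B)/|BC| = (-0.9440,-0.3300); ey = (0.3300,-0.9440)
P = B + 1.90·ex + 0.75·ey = (1.1819,1.5904)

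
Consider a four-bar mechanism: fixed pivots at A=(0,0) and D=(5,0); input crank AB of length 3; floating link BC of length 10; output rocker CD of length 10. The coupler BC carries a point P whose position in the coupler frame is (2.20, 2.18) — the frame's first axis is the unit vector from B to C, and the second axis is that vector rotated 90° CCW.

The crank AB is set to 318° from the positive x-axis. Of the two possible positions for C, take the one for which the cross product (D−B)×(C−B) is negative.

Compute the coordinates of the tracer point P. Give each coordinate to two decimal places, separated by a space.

5.33 -1.98

A=(0,0), D=(5.00,0)
B = A + 3.00·(cos318°, sin318°) = (2.2294, -2.0074)
|BD| = 3.4214
circle(B,10.00) ∩ circle(D,10.00): a=1.7107, h=9.8526
  candidates: C₊=(-2.1660,6.9748) cross=33.709; C₋=(9.3955,-8.9822) cross=-33.709
  mode - wants cross < 0 → take C=(9.3955,-8.9822) (cross=-33.709)
ex = (C−B)/|BC| = (0.7166,-0.6975); ey = (0.6975,0.7166)
P = B + 2.20·ex + 2.18·ey = (5.3265,-1.9797)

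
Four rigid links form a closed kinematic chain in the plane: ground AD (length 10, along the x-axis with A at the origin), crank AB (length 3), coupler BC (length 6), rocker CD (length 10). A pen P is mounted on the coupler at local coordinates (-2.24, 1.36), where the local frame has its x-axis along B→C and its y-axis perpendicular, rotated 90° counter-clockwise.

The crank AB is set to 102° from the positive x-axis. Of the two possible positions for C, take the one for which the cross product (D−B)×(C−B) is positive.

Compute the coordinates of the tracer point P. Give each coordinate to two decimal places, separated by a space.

A=(0,0), D=(10.00,0)
B = A + 3.00·(cos102°, sin102°) = (-0.6237, 2.9344)
|BD| = 11.0216
circle(B,6.00) ∩ circle(D,10.00): a=2.6074, h=5.4038
  candidates: C₊=(3.3283,7.4490) cross=59.559; C₋=(0.4508,-2.9686) cross=-59.559
  mode + wants cross > 0 → take C=(3.3283,7.4490) (cross=59.559)
ex = (C−B)/|BC| = (0.6587,0.7524); ey = (-0.7524,0.6587)
P = B + -2.24·ex + 1.36·ey = (-3.1225,2.1448)

-3.12 2.14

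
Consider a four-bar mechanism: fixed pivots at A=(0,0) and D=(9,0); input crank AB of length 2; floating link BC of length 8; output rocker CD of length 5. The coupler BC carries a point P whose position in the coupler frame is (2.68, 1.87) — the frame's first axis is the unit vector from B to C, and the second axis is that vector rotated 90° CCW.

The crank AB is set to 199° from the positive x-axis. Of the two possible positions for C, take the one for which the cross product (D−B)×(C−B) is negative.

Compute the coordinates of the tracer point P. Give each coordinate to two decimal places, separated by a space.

A=(0,0), D=(9.00,0)
B = A + 2.00·(cos199°, sin199°) = (-1.8910, -0.6511)
|BD| = 10.9105
circle(B,8.00) ∩ circle(D,5.00): a=7.2425, h=3.3979
  candidates: C₊=(5.1358,3.1730) cross=37.073; C₋=(5.5414,-3.6108) cross=-37.073
  mode - wants cross < 0 → take C=(5.5414,-3.6108) (cross=-37.073)
ex = (C−B)/|BC| = (0.9290,-0.3700); ey = (0.3700,0.9290)
P = B + 2.68·ex + 1.87·ey = (1.2906,0.0947)

1.29 0.09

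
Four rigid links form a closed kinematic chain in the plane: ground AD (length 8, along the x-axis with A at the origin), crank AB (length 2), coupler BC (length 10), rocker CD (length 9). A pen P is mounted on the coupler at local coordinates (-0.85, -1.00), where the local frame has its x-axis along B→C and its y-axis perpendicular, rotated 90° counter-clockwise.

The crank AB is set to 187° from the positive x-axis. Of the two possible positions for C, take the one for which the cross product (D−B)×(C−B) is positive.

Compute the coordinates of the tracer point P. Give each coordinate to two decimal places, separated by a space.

A=(0,0), D=(8.00,0)
B = A + 2.00·(cos187°, sin187°) = (-1.9851, -0.2437)
|BD| = 9.9881
circle(B,10.00) ∩ circle(D,9.00): a=5.9452, h=8.0408
  candidates: C₊=(3.7621,7.9398) cross=80.312; C₋=(4.1545,-8.1371) cross=-80.312
  mode + wants cross > 0 → take C=(3.7621,7.9398) (cross=80.312)
ex = (C−B)/|BC| = (0.5747,0.8184); ey = (-0.8184,0.5747)
P = B + -0.85·ex + -1.00·ey = (-1.6553,-1.5141)

-1.66 -1.51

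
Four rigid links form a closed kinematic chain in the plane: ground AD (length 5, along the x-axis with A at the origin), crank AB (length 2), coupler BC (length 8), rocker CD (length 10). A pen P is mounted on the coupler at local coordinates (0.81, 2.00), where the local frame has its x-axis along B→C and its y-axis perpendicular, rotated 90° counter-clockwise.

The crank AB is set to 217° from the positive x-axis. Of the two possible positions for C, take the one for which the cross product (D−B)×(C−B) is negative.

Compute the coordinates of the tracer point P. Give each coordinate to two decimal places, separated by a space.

A=(0,0), D=(5.00,0)
B = A + 2.00·(cos217°, sin217°) = (-1.5973, -1.2036)
|BD| = 6.7062
circle(B,8.00) ∩ circle(D,10.00): a=0.6690, h=7.9720
  candidates: C₊=(-2.3700,6.7590) cross=53.461; C₋=(0.4917,-8.9261) cross=-53.461
  mode - wants cross < 0 → take C=(0.4917,-8.9261) (cross=-53.461)
ex = (C−B)/|BC| = (0.2611,-0.9653); ey = (0.9653,0.2611)
P = B + 0.81·ex + 2.00·ey = (0.5448,-1.4633)

0.54 -1.46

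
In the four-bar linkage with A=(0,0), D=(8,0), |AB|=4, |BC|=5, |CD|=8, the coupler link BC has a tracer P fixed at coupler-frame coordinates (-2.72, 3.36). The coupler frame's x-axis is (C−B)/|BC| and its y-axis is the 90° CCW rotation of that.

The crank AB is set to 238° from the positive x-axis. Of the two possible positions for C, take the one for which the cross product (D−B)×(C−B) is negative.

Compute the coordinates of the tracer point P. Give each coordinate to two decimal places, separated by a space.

-3.03 0.83

A=(0,0), D=(8.00,0)
B = A + 4.00·(cos238°, sin238°) = (-2.1197, -3.3922)
|BD| = 10.6731
circle(B,5.00) ∩ circle(D,8.00): a=3.5095, h=3.5614
  candidates: C₊=(0.0760,1.0999) cross=38.011; C₋=(2.3398,-5.6535) cross=-38.011
  mode - wants cross < 0 → take C=(2.3398,-5.6535) (cross=-38.011)
ex = (C−B)/|BC| = (0.8919,-0.4523); ey = (0.4523,0.8919)
P = B + -2.72·ex + 3.36·ey = (-3.0260,0.8347)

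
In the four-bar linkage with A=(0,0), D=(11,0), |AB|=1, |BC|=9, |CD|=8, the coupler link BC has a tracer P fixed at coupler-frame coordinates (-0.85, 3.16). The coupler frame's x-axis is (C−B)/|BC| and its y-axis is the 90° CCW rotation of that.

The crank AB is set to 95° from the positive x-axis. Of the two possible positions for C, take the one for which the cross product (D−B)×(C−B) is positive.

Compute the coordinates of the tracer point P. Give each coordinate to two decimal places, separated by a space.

A=(0,0), D=(11.00,0)
B = A + 1.00·(cos95°, sin95°) = (-0.0872, 0.9962)
|BD| = 11.1318
circle(B,9.00) ∩ circle(D,8.00): a=6.3295, h=6.3982
  candidates: C₊=(6.7895,6.8023) cross=71.224; C₋=(5.6444,-5.9428) cross=-71.224
  mode + wants cross > 0 → take C=(6.7895,6.8023) (cross=71.224)
ex = (C−B)/|BC| = (0.7641,0.6451); ey = (-0.6451,0.7641)
P = B + -0.85·ex + 3.16·ey = (-2.7752,2.8623)

-2.78 2.86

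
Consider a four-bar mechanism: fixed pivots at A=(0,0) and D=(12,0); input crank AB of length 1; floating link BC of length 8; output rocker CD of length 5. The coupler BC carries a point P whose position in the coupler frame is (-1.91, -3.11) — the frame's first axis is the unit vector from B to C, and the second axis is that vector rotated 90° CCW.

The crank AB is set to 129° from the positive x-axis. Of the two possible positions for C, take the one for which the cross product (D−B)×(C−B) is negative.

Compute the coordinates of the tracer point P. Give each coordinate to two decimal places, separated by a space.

-3.23 -1.78

A=(0,0), D=(12.00,0)
B = A + 1.00·(cos129°, sin129°) = (-0.6293, 0.7771)
|BD| = 12.6532
circle(B,8.00) ∩ circle(D,5.00): a=7.8677, h=1.4488
  candidates: C₊=(7.3125,1.7400) cross=18.332; C₋=(7.1346,-1.1522) cross=-18.332
  mode - wants cross < 0 → take C=(7.1346,-1.1522) (cross=-18.332)
ex = (C−B)/|BC| = (0.9705,-0.2412); ey = (0.2412,0.9705)
P = B + -1.91·ex + -3.11·ey = (-3.2330,-1.7804)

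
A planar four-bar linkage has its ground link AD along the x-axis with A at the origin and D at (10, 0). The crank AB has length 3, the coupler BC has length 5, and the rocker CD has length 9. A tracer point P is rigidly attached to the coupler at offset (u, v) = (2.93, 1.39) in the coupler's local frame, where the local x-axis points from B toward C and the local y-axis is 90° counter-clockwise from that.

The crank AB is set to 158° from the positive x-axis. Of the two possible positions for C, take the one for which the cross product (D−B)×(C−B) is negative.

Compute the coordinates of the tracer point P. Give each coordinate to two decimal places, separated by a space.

A=(0,0), D=(10.00,0)
B = A + 3.00·(cos158°, sin158°) = (-2.7816, 1.1238)
|BD| = 12.8309
circle(B,5.00) ∩ circle(D,9.00): a=4.2332, h=2.6608
  candidates: C₊=(1.6684,3.4037) cross=34.141; C₋=(1.2023,-1.8976) cross=-34.141
  mode - wants cross < 0 → take C=(1.2023,-1.8976) (cross=-34.141)
ex = (C−B)/|BC| = (0.7968,-0.6043); ey = (0.6043,0.7968)
P = B + 2.93·ex + 1.39·ey = (0.3929,0.4608)

0.39 0.46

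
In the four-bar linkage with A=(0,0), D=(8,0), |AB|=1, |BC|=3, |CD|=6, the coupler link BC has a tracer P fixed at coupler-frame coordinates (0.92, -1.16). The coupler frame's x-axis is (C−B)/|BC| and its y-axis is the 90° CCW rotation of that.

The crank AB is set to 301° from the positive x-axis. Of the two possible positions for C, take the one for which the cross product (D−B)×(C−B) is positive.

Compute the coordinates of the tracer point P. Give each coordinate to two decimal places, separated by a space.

1.99 -0.76

A=(0,0), D=(8.00,0)
B = A + 1.00·(cos301°, sin301°) = (0.5150, -0.8572)
|BD| = 7.5339
circle(B,3.00) ∩ circle(D,6.00): a=1.9750, h=2.2581
  candidates: C₊=(2.2203,1.6110) cross=17.013; C₋=(2.7342,-2.8759) cross=-17.013
  mode + wants cross > 0 → take C=(2.2203,1.6110) (cross=17.013)
ex = (C−B)/|BC| = (0.5684,0.8227); ey = (-0.8227,0.5684)
P = B + 0.92·ex + -1.16·ey = (1.9924,-0.7596)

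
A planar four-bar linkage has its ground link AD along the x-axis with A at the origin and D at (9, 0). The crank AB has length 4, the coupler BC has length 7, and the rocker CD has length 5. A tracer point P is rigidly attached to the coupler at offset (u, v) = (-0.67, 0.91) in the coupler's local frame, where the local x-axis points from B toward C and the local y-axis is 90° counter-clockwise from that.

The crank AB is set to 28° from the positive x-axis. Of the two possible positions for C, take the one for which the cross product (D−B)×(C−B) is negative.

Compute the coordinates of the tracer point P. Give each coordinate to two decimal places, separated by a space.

A=(0,0), D=(9.00,0)
B = A + 4.00·(cos28°, sin28°) = (3.5318, 1.8779)
|BD| = 5.7817
circle(B,7.00) ∩ circle(D,5.00): a=4.9664, h=4.9331
  candidates: C₊=(9.8312,4.9304) cross=28.521; C₋=(6.6266,-4.4008) cross=-28.521
  mode - wants cross < 0 → take C=(6.6266,-4.4008) (cross=-28.521)
ex = (C−B)/|BC| = (0.4421,-0.8970); ey = (0.8970,0.4421)
P = B + -0.67·ex + 0.91·ey = (4.0518,2.8812)

4.05 2.88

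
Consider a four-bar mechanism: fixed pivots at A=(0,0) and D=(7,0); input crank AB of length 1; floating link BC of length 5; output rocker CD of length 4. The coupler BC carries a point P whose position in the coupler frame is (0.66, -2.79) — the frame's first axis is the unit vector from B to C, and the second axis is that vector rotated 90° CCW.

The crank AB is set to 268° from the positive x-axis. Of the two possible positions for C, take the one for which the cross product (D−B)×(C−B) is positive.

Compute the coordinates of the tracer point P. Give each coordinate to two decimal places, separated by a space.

A=(0,0), D=(7.00,0)
B = A + 1.00·(cos268°, sin268°) = (-0.0349, -0.9994)
|BD| = 7.1055
circle(B,5.00) ∩ circle(D,4.00): a=4.1861, h=2.7344
  candidates: C₊=(3.7250,2.2966) cross=19.429; C₋=(4.4942,-3.1178) cross=-19.429
  mode + wants cross > 0 → take C=(3.7250,2.2966) (cross=19.429)
ex = (C−B)/|BC| = (0.7520,0.6592); ey = (-0.6592,0.7520)
P = B + 0.66·ex + -2.79·ey = (2.3005,-2.6623)

2.30 -2.66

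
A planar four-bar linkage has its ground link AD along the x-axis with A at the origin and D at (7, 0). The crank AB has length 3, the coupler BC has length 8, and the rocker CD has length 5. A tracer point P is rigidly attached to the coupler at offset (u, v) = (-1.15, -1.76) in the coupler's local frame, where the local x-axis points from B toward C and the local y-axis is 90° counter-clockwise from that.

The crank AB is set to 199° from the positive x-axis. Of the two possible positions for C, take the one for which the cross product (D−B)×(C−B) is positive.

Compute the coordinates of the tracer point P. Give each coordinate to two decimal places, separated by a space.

A=(0,0), D=(7.00,0)
B = A + 3.00·(cos199°, sin199°) = (-2.8366, -0.9767)
|BD| = 9.8849
circle(B,8.00) ∩ circle(D,5.00): a=6.9152, h=4.0225
  candidates: C₊=(3.6473,3.7094) cross=39.762; C₋=(4.4422,-4.2963) cross=-39.762
  mode + wants cross > 0 → take C=(3.6473,3.7094) (cross=39.762)
ex = (C−B)/|BC| = (0.8105,0.5858); ey = (-0.5858,0.8105)
P = B + -1.15·ex + -1.76·ey = (-2.7377,-3.0768)

-2.74 -3.08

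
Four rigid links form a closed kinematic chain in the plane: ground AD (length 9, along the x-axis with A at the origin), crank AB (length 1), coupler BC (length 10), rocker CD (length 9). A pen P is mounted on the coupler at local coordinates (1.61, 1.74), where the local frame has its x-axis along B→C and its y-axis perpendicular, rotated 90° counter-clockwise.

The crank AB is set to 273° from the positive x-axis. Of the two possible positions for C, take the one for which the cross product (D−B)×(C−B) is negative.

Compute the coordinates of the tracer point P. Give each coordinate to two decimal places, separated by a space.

2.42 -1.11

A=(0,0), D=(9.00,0)
B = A + 1.00·(cos273°, sin273°) = (0.0523, -0.9986)
|BD| = 9.0032
circle(B,10.00) ∩ circle(D,9.00): a=5.5568, h=8.3140
  candidates: C₊=(4.6527,7.8804) cross=74.853; C₋=(6.4970,-8.6449) cross=-74.853
  mode - wants cross < 0 → take C=(6.4970,-8.6449) (cross=-74.853)
ex = (C−B)/|BC| = (0.6445,-0.7646); ey = (0.7646,0.6445)
P = B + 1.61·ex + 1.74·ey = (2.4204,-1.1083)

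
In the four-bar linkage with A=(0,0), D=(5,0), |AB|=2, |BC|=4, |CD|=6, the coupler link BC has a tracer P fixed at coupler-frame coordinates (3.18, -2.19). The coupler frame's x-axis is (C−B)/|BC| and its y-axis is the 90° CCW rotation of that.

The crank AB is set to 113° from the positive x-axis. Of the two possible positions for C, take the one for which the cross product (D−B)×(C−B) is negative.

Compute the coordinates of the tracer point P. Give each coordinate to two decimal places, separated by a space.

A=(0,0), D=(5.00,0)
B = A + 2.00·(cos113°, sin113°) = (-0.7815, 1.8410)
|BD| = 6.0675
circle(B,4.00) ∩ circle(D,6.00): a=1.3856, h=3.7523
  candidates: C₊=(1.6774,4.9960) cross=22.767; C₋=(-0.5997,-2.1549) cross=-22.767
  mode - wants cross < 0 → take C=(-0.5997,-2.1549) (cross=-22.767)
ex = (C−B)/|BC| = (0.0454,-0.9990); ey = (0.9990,0.0454)
P = B + 3.18·ex + -2.19·ey = (-2.8247,-1.4352)

-2.82 -1.44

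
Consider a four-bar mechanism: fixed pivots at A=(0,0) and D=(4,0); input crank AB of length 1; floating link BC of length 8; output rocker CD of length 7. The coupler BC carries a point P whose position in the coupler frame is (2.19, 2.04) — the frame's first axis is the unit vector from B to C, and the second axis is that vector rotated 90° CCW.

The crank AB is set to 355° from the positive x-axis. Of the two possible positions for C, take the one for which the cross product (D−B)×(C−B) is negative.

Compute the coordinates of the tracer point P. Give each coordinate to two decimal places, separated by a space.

A=(0,0), D=(4.00,0)
B = A + 1.00·(cos355°, sin355°) = (0.9962, -0.0872)
|BD| = 3.0051
circle(B,8.00) ∩ circle(D,7.00): a=3.9983, h=6.9292
  candidates: C₊=(4.7919,6.9551) cross=20.823; C₋=(5.1938,-6.8975) cross=-20.823
  mode - wants cross < 0 → take C=(5.1938,-6.8975) (cross=-20.823)
ex = (C−B)/|BC| = (0.5247,-0.8513); ey = (0.8513,0.5247)
P = B + 2.19·ex + 2.04·ey = (3.8819,-0.8811)

3.88 -0.88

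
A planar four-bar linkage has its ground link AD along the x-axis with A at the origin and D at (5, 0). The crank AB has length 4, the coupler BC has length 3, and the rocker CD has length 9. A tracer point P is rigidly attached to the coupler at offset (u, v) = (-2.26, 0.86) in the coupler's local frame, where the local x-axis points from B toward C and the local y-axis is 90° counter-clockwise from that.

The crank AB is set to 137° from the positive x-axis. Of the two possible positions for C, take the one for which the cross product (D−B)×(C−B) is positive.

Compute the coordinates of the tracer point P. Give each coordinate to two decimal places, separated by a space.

-4.41 0.82

A=(0,0), D=(5.00,0)
B = A + 4.00·(cos137°, sin137°) = (-2.9254, 2.7280)
|BD| = 8.3818
circle(B,3.00) ∩ circle(D,9.00): a=-0.1041, h=2.9982
  candidates: C₊=(-2.0481,5.5968) cross=25.130; C₋=(-3.9997,-0.0731) cross=-25.130
  mode + wants cross > 0 → take C=(-2.0481,5.5968) (cross=25.130)
ex = (C−B)/|BC| = (0.2924,0.9563); ey = (-0.9563,0.2924)
P = B + -2.26·ex + 0.86·ey = (-4.4087,0.8183)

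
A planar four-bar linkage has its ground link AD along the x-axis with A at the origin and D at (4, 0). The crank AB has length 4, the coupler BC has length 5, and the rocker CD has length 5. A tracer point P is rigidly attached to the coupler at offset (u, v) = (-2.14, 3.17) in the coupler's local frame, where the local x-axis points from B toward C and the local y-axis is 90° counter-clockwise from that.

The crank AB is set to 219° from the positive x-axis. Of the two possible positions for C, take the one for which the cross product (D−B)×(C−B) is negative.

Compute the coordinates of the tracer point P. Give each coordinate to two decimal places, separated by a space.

-3.93 1.22

A=(0,0), D=(4.00,0)
B = A + 4.00·(cos219°, sin219°) = (-3.1086, -2.5173)
|BD| = 7.5411
circle(B,5.00) ∩ circle(D,5.00): a=3.7706, h=3.2837
  candidates: C₊=(-0.6504,1.8367) cross=24.763; C₋=(1.5418,-4.3540) cross=-24.763
  mode - wants cross < 0 → take C=(1.5418,-4.3540) (cross=-24.763)
ex = (C−B)/|BC| = (0.9301,-0.3673); ey = (0.3673,0.9301)
P = B + -2.14·ex + 3.17·ey = (-3.9345,1.2172)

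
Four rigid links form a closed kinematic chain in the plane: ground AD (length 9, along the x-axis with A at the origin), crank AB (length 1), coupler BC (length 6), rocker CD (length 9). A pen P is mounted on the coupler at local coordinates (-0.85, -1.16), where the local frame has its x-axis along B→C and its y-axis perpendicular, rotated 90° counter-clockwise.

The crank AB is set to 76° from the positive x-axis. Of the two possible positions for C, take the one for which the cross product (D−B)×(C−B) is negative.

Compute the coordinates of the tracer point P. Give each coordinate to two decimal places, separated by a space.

-1.07 1.57

A=(0,0), D=(9.00,0)
B = A + 1.00·(cos76°, sin76°) = (0.2419, 0.9703)
|BD| = 8.8117
circle(B,6.00) ∩ circle(D,9.00): a=1.8524, h=5.7069
  candidates: C₊=(2.7115,6.4385) cross=50.287; C₋=(1.4546,-4.9059) cross=-50.287
  mode - wants cross < 0 → take C=(1.4546,-4.9059) (cross=-50.287)
ex = (C−B)/|BC| = (0.2021,-0.9794); ey = (0.9794,0.2021)
P = B + -0.85·ex + -1.16·ey = (-1.0659,1.5683)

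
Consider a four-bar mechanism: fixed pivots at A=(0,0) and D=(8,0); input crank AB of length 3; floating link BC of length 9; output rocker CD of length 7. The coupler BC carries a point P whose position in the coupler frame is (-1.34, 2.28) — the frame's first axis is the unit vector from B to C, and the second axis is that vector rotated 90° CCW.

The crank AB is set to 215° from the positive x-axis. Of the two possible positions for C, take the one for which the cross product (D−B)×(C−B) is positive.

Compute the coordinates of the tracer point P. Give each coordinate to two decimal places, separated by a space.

A=(0,0), D=(8.00,0)
B = A + 3.00·(cos215°, sin215°) = (-2.4575, -1.7207)
|BD| = 10.5981
circle(B,9.00) ∩ circle(D,7.00): a=6.8087, h=5.8857
  candidates: C₊=(3.3053,5.1923) cross=62.377; C₋=(5.2166,-6.4228) cross=-62.377
  mode + wants cross > 0 → take C=(3.3053,5.1923) (cross=62.377)
ex = (C−B)/|BC| = (0.6403,0.7681); ey = (-0.7681,0.6403)
P = B + -1.34·ex + 2.28·ey = (-5.0668,-1.2901)

-5.07 -1.29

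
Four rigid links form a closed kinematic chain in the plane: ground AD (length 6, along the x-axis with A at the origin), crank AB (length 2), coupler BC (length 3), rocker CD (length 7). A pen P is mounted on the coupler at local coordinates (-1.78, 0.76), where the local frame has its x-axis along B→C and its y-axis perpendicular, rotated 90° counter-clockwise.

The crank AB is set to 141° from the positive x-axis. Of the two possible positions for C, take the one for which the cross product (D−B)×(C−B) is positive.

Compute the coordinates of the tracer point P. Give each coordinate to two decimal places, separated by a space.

-3.17 0.19

A=(0,0), D=(6.00,0)
B = A + 2.00·(cos141°, sin141°) = (-1.5543, 1.2586)
|BD| = 7.6584
circle(B,3.00) ∩ circle(D,7.00): a=1.2177, h=2.7417
  candidates: C₊=(0.0975,3.7630) cross=20.997; C₋=(-0.8037,-1.6460) cross=-20.997
  mode + wants cross > 0 → take C=(0.0975,3.7630) (cross=20.997)
ex = (C−B)/|BC| = (0.5506,0.8348); ey = (-0.8348,0.5506)
P = B + -1.78·ex + 0.76·ey = (-3.1688,0.1912)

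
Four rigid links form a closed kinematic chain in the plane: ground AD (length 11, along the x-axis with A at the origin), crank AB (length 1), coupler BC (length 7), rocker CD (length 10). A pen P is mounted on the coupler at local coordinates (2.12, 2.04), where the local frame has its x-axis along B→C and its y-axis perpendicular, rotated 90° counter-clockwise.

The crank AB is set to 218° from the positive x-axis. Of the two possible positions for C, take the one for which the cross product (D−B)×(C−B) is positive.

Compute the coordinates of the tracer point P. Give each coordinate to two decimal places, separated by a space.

-1.53 2.23

A=(0,0), D=(11.00,0)
B = A + 1.00·(cos218°, sin218°) = (-0.7880, -0.6157)
|BD| = 11.8041
circle(B,7.00) ∩ circle(D,10.00): a=3.7418, h=5.9160
  candidates: C₊=(2.6401,5.4875) cross=69.833; C₋=(3.2572,-6.3285) cross=-69.833
  mode + wants cross > 0 → take C=(2.6401,5.4875) (cross=69.833)
ex = (C−B)/|BC| = (0.4897,0.8719); ey = (-0.8719,0.4897)
P = B + 2.12·ex + 2.04·ey = (-1.5284,2.2318)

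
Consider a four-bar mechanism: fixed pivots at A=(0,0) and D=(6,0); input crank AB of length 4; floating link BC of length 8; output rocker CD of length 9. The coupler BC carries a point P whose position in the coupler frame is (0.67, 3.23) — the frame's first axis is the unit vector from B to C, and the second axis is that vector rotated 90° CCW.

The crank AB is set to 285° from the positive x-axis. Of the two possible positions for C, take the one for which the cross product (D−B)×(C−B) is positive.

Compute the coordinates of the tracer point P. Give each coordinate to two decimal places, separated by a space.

A=(0,0), D=(6.00,0)
B = A + 4.00·(cos285°, sin285°) = (1.0353, -3.8637)
|BD| = 6.2910
circle(B,8.00) ∩ circle(D,9.00): a=1.7944, h=7.7962
  candidates: C₊=(-2.3368,3.3909) cross=49.046; C₋=(7.2395,-8.9142) cross=-49.046
  mode + wants cross > 0 → take C=(-2.3368,3.3909) (cross=49.046)
ex = (C−B)/|BC| = (-0.4215,0.9068); ey = (-0.9068,-0.4215)
P = B + 0.67·ex + 3.23·ey = (-2.1762,-4.6176)

-2.18 -4.62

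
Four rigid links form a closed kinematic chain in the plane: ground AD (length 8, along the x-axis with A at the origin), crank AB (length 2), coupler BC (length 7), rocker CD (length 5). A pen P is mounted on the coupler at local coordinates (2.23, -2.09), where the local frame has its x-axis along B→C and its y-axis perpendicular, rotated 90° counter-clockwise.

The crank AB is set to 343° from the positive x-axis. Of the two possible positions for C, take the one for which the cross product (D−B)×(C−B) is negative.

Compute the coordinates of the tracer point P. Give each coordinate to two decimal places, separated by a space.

A=(0,0), D=(8.00,0)
B = A + 2.00·(cos343°, sin343°) = (1.9126, -0.5847)
|BD| = 6.1154
circle(B,7.00) ∩ circle(D,5.00): a=5.0200, h=4.8785
  candidates: C₊=(6.4431,4.7514) cross=29.834; C₋=(7.3760,-4.9609) cross=-29.834
  mode - wants cross < 0 → take C=(7.3760,-4.9609) (cross=-29.834)
ex = (C−B)/|BC| = (0.7805,-0.6252); ey = (0.6252,0.7805)
P = B + 2.23·ex + -2.09·ey = (2.3465,-3.6101)

2.35 -3.61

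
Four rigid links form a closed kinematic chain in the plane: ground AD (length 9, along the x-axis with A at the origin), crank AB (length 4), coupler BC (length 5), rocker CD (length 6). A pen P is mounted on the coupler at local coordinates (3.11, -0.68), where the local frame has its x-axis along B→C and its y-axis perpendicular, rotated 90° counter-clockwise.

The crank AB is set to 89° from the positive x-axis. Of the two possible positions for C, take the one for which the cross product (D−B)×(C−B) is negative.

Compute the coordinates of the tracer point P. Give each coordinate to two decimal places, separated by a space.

1.34 1.08

A=(0,0), D=(9.00,0)
B = A + 4.00·(cos89°, sin89°) = (0.0698, 3.9994)
|BD| = 9.7849
circle(B,5.00) ∩ circle(D,6.00): a=4.3303, h=2.4996
  candidates: C₊=(5.0436,4.5107) cross=24.459; C₋=(3.0002,-0.0519) cross=-24.459
  mode - wants cross < 0 → take C=(3.0002,-0.0519) (cross=-24.459)
ex = (C−B)/|BC| = (0.5861,-0.8103); ey = (0.8103,0.5861)
P = B + 3.11·ex + -0.68·ey = (1.3416,1.0810)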